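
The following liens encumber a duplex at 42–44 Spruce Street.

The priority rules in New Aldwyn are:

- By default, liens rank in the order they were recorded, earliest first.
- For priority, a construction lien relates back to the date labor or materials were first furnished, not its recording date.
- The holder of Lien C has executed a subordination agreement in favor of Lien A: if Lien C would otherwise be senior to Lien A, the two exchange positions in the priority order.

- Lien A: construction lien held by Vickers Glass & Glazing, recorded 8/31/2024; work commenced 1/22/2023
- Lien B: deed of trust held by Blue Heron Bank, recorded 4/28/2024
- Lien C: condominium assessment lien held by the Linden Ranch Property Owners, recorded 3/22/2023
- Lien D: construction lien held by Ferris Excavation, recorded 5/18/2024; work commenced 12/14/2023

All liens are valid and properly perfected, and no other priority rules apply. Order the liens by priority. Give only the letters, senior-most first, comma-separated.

First, effective dates: A is treated as recorded 1/22/2023, the work-commencement date; D's effective date is 12/14/2023, when work began.
Ordering by effective date: A (1/22/2023), C (3/22/2023), D (12/14/2023), B (4/28/2024).
C is already junior to A, so the subordination agreement changes nothing.

A, C, D, B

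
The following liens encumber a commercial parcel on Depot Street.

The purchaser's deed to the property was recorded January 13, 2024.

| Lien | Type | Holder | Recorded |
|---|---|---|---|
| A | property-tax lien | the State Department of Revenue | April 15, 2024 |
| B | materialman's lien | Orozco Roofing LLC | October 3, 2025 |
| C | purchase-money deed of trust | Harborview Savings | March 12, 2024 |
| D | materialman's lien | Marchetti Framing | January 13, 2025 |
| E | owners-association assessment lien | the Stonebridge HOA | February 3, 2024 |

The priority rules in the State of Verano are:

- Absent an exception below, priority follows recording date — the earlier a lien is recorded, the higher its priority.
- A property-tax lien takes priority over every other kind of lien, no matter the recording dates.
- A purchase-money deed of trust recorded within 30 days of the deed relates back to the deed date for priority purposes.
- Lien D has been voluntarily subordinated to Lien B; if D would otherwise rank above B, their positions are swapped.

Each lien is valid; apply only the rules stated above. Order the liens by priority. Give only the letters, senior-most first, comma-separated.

Effective dates after the stated exceptions: C missed the 30-day window (59 days after the deed), so its recording date stands.
A, as a property-tax lien, has superpriority and ranks first.
Ordering the rest by effective date: E (February 3, 2024), C (March 12, 2024), D (January 13, 2025), B (October 3, 2025).
Because D would otherwise rank above B, the subordination swaps them.

A, E, C, B, D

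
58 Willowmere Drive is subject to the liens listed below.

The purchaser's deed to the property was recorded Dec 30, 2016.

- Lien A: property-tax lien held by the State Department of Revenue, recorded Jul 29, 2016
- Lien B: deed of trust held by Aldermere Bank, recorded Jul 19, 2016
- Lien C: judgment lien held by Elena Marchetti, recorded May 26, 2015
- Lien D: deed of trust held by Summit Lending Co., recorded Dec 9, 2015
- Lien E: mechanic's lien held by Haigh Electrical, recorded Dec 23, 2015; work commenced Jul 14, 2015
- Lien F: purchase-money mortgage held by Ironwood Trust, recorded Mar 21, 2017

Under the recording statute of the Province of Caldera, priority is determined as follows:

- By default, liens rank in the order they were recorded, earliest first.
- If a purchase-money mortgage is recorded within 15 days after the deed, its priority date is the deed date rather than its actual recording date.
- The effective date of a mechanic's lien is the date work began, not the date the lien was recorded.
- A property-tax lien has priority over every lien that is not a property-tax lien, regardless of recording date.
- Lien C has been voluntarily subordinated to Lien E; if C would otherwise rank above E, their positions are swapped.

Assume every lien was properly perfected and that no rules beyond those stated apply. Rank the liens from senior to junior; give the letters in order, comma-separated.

Effective dates: E is treated as recorded Jul 14, 2015, the work-commencement date; F was recorded 81 days after the deed, outside the 15-day window, so it keeps its recording date.
A, as a property-tax lien, has superpriority and ranks first.
The other liens, earliest effective date first: C (May 26, 2015), E (Jul 14, 2015), D (Dec 9, 2015), B (Jul 19, 2016), F (Mar 21, 2017).
The subordination applies — C was senior to E — so C and E swap.

A, E, C, D, B, F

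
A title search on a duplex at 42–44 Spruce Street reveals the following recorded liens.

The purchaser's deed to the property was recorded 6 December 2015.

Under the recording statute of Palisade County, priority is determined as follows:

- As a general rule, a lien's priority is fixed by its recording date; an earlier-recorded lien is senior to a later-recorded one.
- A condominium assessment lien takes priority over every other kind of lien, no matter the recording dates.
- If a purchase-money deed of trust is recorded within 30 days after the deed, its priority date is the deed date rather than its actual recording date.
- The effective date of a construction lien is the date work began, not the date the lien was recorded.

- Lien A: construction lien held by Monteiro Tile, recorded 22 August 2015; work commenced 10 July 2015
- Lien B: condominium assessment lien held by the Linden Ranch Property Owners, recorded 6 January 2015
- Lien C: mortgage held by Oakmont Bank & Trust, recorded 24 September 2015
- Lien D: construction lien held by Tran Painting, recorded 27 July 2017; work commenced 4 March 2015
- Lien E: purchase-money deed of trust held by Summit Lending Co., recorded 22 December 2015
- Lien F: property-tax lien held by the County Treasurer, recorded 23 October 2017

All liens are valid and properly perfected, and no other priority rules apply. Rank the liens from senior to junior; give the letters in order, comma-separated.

B, D, A, C, E, F

Effective dates after the stated exceptions: A is treated as recorded 10 July 2015, the work-commencement date; D relates back to 4 March 2015 (work commenced); E was recorded within the 30-day window, so its effective date is the deed date 6 December 2015.
B is a condominium assessment lien, so it outranks all other liens regardless of date.
Ordering the rest by effective date: D (4 March 2015), A (10 July 2015), C (24 September 2015), E (6 December 2015), F (23 October 2017).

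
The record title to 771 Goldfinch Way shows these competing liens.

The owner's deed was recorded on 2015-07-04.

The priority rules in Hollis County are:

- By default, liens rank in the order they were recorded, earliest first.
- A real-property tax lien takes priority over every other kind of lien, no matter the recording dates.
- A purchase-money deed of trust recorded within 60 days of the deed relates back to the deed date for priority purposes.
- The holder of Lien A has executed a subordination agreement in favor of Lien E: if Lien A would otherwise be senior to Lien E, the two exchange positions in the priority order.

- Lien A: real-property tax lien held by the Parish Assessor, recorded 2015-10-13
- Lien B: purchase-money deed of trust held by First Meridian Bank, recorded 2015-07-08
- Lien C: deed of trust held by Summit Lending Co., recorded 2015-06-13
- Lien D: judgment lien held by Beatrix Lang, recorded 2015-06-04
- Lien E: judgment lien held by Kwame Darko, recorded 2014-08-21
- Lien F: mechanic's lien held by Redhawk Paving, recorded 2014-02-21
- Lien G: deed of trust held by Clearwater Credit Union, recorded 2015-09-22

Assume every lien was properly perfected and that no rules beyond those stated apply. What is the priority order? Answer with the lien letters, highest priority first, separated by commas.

E, F, A, D, C, B, G

Effective dates after the stated exceptions: B's effective date is the deed date, 2015-07-04.
As a real-property tax lien, A is senior to every other lien.
Remaining liens by effective date: F (2014-02-21), E (2014-08-21), D (2015-06-04), C (2015-06-13), B (2015-07-04), G (2015-09-22).
Because A would otherwise rank above E, the subordination swaps them.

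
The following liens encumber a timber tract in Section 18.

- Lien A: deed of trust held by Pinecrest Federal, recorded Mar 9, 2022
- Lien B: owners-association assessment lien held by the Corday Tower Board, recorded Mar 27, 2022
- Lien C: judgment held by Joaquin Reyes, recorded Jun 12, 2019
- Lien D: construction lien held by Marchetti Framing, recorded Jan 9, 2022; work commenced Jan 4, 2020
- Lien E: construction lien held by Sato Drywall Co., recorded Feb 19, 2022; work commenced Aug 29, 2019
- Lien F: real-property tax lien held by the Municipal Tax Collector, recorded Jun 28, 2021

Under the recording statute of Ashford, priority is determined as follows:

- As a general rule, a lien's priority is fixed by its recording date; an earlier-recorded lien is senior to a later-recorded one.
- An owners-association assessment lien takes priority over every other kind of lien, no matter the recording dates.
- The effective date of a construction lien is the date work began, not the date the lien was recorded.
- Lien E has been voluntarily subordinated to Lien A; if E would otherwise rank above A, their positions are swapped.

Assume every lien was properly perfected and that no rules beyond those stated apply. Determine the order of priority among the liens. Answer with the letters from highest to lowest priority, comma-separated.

B, C, A, D, F, E

Adjusting effective dates: D's effective date is Jan 4, 2020, when work began; E relates back to Aug 29, 2019 (work commenced).
B, as an owners-association assessment lien, has superpriority and ranks first.
The other liens, earliest effective date first: C (Jun 12, 2019), E (Aug 29, 2019), D (Jan 4, 2020), F (Jun 28, 2021), A (Mar 9, 2022).
The subordination applies — E was senior to A — so E and A swap.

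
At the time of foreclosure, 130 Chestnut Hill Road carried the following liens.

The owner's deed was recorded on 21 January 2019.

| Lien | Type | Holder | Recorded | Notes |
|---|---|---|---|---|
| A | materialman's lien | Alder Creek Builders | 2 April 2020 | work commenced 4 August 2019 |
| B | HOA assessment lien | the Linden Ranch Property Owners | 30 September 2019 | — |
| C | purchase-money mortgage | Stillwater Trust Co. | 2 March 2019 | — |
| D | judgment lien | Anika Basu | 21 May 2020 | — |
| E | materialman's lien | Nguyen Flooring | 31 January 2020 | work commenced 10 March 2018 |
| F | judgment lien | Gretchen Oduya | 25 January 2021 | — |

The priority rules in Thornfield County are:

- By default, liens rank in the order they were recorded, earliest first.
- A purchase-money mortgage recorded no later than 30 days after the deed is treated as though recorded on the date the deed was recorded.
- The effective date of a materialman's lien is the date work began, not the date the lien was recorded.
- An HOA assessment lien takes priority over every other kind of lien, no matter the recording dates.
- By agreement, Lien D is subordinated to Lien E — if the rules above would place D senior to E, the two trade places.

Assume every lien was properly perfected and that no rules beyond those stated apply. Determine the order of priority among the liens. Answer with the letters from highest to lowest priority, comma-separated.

Effective dates: A's effective date is 4 August 2019, when work began; C was recorded 40 days after the deed — beyond 30 days — so no relation-back applies; E's effective date is 10 March 2018, when work began.
B is an HOA assessment lien, so it outranks all other liens regardless of date.
Remaining liens by effective date: E (10 March 2018), C (2 March 2019), A (4 August 2019), D (21 May 2020), F (25 January 2021).
D is already junior to E, so the subordination agreement changes nothing.

B, E, C, A, D, F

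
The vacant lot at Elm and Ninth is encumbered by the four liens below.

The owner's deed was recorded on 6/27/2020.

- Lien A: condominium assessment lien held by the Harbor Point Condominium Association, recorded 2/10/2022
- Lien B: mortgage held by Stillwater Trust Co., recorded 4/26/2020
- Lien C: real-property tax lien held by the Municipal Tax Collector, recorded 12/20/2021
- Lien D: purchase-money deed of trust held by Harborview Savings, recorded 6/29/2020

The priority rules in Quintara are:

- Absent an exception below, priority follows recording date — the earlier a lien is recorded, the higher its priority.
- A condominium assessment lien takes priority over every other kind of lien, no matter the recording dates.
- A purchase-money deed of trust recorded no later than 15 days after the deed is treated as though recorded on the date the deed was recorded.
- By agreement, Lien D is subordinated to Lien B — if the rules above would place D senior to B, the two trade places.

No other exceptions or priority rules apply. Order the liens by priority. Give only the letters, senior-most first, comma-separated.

Effective dates: D relates back to the deed date 6/27/2020.
As a condominium assessment lien, A is senior to every other lien.
Ordering the rest by effective date: B (4/26/2020), D (6/27/2020), C (12/20/2021).
D is already junior to B, so the subordination agreement changes nothing.

A, B, D, C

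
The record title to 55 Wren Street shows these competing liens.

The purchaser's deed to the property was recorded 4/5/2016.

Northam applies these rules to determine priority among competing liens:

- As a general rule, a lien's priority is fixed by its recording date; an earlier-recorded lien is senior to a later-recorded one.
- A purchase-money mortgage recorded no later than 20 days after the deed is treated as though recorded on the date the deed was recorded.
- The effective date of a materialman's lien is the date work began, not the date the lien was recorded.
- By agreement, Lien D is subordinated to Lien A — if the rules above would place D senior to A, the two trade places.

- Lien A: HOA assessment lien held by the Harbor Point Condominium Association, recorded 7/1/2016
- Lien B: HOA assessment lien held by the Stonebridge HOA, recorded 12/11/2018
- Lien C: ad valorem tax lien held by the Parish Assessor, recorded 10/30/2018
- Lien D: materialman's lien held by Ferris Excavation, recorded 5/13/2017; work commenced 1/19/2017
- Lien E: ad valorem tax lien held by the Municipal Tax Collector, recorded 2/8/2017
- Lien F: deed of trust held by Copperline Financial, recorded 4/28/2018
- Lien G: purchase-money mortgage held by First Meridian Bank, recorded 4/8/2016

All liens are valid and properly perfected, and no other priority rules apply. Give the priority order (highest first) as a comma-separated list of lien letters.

Effective dates: D is treated as recorded 1/19/2017, the work-commencement date; G was recorded within the 20-day window, so its effective date is the deed date 4/5/2016.
By effective date: G (4/5/2016), A (7/1/2016), D (1/19/2017), E (2/8/2017), F (4/28/2018), C (10/30/2018), B (12/11/2018).
D is already junior to A, so the subordination agreement changes nothing.

G, A, D, E, F, C, B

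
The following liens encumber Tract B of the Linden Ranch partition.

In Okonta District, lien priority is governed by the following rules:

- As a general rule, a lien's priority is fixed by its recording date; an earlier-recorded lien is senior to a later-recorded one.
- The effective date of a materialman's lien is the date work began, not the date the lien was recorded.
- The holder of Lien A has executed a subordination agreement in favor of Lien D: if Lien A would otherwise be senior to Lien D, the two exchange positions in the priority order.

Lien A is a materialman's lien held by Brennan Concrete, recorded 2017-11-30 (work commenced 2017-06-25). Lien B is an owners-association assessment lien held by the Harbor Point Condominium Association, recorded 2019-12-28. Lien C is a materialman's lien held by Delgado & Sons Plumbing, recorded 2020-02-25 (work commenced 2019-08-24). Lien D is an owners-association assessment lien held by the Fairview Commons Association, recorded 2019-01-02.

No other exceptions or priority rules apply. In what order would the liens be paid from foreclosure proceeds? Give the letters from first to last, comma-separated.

D, A, C, B

Effective dates: A relates back to 2017-06-25 (work commenced); C is treated as recorded 2019-08-24, the work-commencement date.
Ordering by effective date: A (2017-06-25), D (2019-01-02), C (2019-08-24), B (2019-12-28).
A is senior to D before the subordination, so the two trade places.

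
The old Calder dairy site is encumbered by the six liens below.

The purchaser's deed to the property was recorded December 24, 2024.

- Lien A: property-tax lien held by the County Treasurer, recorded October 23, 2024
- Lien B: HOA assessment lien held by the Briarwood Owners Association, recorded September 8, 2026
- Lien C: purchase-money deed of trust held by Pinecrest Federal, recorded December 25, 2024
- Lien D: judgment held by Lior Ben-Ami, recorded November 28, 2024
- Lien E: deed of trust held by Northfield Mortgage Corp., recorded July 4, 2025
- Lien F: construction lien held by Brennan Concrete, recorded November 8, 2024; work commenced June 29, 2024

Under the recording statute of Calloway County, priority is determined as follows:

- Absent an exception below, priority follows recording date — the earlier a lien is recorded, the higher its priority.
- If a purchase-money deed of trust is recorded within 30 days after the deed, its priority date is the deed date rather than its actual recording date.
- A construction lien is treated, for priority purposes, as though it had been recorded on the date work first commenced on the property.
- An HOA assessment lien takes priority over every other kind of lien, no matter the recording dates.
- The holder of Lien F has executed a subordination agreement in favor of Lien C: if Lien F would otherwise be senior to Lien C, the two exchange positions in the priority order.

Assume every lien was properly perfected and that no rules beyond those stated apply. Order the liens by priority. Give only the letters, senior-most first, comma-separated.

Effective dates: C's effective date is the deed date, December 24, 2024; F's effective date is June 29, 2024, when work began.
B is an HOA assessment lien, so it outranks all other liens regardless of date.
Among the remaining liens, by effective date: F (June 29, 2024), A (October 23, 2024), D (November 28, 2024), C (December 24, 2024), E (July 4, 2025).
Because F would otherwise rank above C, the subordination swaps them.

B, C, A, D, F, E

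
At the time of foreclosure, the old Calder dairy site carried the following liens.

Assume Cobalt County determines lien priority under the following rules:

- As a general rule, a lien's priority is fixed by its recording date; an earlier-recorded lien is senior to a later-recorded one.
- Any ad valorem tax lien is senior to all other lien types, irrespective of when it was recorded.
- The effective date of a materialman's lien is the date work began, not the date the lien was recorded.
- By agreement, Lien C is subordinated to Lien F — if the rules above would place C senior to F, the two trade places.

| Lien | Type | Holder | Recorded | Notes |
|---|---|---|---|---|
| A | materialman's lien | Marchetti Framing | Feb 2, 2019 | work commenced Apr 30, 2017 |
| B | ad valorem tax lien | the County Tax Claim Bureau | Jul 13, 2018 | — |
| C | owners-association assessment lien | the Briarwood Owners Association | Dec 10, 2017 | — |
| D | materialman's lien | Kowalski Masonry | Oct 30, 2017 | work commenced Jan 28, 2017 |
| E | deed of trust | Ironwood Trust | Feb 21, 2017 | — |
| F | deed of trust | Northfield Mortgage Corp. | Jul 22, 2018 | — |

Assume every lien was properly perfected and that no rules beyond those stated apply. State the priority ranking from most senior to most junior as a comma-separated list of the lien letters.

B, D, E, A, F, C

First, effective dates: A's effective date is Apr 30, 2017, when work began; D's effective date is Jan 28, 2017, when work began.
B is an ad valorem tax lien and takes priority over every other lien.
The other liens, earliest effective date first: D (Jan 28, 2017), E (Feb 21, 2017), A (Apr 30, 2017), C (Dec 10, 2017), F (Jul 22, 2018).
C would otherwise be senior to F, so under the subordination agreement C and F exchange positions.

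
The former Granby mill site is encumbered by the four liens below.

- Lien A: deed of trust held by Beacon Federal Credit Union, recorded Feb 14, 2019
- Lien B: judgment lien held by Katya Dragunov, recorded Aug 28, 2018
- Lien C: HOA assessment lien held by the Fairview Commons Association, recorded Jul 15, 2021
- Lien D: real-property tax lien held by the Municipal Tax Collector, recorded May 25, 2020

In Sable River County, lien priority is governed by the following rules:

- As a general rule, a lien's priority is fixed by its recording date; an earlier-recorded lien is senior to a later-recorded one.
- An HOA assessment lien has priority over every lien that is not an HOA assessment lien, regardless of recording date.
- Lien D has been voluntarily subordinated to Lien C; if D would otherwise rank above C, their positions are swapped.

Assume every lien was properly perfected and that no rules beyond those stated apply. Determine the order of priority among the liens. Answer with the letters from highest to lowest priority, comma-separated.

C, B, A, D

C is an HOA assessment lien, so it outranks all other liens regardless of date.
Ordering the rest by effective date: B (Aug 28, 2018), A (Feb 14, 2019), D (May 25, 2020).
Since D is not senior to C, the subordination leaves the order unchanged.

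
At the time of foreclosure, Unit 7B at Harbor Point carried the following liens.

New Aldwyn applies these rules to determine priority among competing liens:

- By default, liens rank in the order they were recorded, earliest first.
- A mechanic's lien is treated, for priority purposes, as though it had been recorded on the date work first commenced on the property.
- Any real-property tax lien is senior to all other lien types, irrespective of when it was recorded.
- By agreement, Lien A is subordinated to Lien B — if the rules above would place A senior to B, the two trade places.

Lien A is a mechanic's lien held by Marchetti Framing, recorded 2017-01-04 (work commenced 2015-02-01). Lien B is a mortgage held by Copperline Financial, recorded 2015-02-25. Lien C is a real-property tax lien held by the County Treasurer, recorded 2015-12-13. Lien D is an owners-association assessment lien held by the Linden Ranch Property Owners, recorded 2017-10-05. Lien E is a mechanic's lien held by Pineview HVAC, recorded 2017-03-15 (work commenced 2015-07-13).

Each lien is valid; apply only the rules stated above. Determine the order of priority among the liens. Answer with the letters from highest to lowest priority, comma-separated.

Adjusting effective dates: A is treated as recorded 2015-02-01, the work-commencement date; E's effective date is 2015-07-13, when work began.
C is a real-property tax lien and takes priority over every other lien.
Remaining liens by effective date: A (2015-02-01), B (2015-02-25), E (2015-07-13), D (2017-10-05).
A would otherwise be senior to B, so under the subordination agreement A and B exchange positions.

C, B, A, E, D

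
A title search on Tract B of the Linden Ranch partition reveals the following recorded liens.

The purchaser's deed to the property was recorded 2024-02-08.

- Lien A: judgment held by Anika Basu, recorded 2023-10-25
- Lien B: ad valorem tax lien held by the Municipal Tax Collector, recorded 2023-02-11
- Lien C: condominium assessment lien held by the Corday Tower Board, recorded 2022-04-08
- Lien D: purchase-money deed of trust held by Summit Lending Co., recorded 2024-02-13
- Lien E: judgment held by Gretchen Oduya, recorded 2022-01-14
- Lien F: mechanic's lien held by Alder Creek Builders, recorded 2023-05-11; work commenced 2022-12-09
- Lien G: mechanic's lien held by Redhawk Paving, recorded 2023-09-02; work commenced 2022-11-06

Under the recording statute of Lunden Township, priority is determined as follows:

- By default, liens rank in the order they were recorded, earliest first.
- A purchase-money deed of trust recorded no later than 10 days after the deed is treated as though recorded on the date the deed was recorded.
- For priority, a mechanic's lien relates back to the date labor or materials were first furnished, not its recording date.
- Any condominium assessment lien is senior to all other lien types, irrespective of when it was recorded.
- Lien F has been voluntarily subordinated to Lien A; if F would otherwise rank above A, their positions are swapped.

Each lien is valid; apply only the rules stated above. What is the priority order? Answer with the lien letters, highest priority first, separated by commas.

Effective dates: D's effective date is the deed date, 2024-02-08; F is treated as recorded 2022-12-09, the work-commencement date; G relates back to 2022-11-06 (work commenced).
C, as a condominium assessment lien, has superpriority and ranks first.
The other liens, earliest effective date first: E (2022-01-14), G (2022-11-06), F (2022-12-09), B (2023-02-11), A (2023-10-25), D (2024-02-08).
Because F would otherwise rank above A, the subordination swaps them.

C, E, G, A, B, F, D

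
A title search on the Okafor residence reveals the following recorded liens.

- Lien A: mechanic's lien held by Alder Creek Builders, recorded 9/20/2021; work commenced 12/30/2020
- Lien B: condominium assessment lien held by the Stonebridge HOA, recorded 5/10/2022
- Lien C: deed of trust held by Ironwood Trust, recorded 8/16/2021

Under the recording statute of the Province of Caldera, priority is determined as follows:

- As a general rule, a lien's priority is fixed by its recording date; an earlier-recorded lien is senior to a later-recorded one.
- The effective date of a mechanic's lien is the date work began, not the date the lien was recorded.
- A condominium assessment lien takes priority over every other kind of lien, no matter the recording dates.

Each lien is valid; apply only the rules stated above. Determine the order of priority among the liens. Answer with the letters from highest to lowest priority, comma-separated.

Adjusting effective dates: A is treated as recorded 12/30/2020, the work-commencement date.
As a condominium assessment lien, B is senior to every other lien.
Remaining liens by effective date: A (12/30/2020), C (8/16/2021).

B, A, C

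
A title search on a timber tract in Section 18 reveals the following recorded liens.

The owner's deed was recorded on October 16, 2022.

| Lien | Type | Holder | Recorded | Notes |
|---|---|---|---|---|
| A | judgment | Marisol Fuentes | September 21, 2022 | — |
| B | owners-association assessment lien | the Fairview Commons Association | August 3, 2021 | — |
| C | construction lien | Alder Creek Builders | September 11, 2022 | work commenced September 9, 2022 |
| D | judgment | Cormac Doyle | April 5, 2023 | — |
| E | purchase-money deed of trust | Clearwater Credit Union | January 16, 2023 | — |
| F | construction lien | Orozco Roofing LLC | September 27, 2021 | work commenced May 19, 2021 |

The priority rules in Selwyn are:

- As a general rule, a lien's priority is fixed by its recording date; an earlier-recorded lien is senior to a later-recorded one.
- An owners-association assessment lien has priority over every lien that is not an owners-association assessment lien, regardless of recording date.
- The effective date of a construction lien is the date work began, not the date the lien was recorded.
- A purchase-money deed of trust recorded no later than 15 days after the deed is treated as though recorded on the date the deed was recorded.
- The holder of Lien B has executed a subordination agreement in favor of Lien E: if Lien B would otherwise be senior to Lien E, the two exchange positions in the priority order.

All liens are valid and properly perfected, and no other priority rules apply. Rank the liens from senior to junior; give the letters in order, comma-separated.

E, F, C, A, B, D

Adjusting effective dates: C's effective date is September 9, 2022, when work began; E missed the 15-day window (92 days after the deed), so its recording date stands; F relates back to May 19, 2021 (work commenced).
B, as an owners-association assessment lien, has superpriority and ranks first.
Remaining liens by effective date: F (May 19, 2021), C (September 9, 2022), A (September 21, 2022), E (January 16, 2023), D (April 5, 2023).
B is senior to E before the subordination, so the two trade places.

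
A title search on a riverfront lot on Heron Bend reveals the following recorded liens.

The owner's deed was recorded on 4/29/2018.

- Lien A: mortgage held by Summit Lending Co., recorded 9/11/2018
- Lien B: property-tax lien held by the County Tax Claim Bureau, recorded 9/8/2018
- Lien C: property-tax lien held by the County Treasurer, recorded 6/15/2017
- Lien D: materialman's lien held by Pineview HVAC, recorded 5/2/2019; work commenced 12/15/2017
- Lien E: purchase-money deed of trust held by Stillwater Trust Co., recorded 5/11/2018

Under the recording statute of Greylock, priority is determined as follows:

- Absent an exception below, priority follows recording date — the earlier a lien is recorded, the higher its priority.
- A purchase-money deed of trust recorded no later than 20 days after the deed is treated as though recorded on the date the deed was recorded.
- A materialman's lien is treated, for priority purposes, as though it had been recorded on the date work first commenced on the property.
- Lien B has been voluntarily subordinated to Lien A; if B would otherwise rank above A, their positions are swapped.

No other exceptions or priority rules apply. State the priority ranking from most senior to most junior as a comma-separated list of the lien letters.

Effective dates: D is treated as recorded 12/15/2017, the work-commencement date; E relates back to the deed date 4/29/2018.
Sorted by effective date: C (6/15/2017), D (12/15/2017), E (4/29/2018), B (9/8/2018), A (9/11/2018).
B is senior to A before the subordination, so the two trade places.

C, D, E, A, B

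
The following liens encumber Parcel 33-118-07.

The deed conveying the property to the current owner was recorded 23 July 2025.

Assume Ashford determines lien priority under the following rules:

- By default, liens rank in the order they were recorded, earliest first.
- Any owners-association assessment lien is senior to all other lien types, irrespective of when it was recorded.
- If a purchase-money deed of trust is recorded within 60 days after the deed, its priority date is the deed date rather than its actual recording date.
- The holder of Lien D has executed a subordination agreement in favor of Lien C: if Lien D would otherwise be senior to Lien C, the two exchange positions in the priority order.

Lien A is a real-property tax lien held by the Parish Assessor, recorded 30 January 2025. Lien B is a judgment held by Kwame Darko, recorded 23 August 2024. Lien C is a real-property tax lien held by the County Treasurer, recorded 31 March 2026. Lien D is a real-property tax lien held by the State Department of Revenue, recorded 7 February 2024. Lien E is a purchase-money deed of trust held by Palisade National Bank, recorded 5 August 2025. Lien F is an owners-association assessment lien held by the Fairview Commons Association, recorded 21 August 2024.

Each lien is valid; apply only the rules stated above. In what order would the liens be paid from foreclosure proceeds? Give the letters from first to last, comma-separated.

Effective dates after the stated exceptions: E relates back to the deed date 23 July 2025.
F, as an owners-association assessment lien, has superpriority and ranks first.
Remaining liens by effective date: D (7 February 2024), B (23 August 2024), A (30 January 2025), E (23 July 2025), C (31 March 2026).
The subordination applies — D was senior to C — so D and C swap.

F, C, B, A, E, D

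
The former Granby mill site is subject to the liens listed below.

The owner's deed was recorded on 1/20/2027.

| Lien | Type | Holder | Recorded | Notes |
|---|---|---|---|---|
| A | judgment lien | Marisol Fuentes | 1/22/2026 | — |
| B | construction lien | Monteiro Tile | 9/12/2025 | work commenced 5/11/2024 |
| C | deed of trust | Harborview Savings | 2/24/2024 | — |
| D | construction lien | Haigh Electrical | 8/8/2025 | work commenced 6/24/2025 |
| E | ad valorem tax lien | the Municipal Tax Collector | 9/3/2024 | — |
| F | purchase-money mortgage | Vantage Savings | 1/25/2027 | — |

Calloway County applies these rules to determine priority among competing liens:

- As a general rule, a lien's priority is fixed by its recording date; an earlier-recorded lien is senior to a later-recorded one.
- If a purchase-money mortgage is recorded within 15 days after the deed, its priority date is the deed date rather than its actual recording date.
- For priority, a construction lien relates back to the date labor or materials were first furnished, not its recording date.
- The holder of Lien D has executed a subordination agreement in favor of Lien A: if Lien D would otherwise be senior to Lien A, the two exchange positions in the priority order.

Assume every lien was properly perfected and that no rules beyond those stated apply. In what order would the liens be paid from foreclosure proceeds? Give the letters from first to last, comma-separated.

Effective dates: B relates back to 5/11/2024 (work commenced); D relates back to 6/24/2025 (work commenced); F's effective date is the deed date, 1/20/2027.
By effective date, earliest first: C (2/24/2024), B (5/11/2024), E (9/3/2024), D (6/24/2025), A (1/22/2026), F (1/20/2027).
D is senior to A before the subordination, so the two trade places.

C, B, E, A, D, F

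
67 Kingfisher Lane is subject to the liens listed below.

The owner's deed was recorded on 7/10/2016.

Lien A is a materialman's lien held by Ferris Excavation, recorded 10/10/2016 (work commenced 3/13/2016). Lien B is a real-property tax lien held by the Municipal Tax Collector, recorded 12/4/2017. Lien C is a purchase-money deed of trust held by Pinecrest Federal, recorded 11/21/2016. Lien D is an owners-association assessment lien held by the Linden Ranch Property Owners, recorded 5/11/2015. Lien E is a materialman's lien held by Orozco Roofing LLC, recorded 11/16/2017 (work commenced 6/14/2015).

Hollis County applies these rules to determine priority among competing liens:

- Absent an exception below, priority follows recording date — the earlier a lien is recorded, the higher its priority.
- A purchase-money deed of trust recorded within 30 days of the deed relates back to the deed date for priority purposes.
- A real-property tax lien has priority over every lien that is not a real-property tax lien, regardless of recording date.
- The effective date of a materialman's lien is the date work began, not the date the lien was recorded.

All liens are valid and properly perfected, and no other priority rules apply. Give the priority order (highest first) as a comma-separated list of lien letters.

Effective dates: A relates back to 3/13/2016 (work commenced); C was recorded 134 days after the deed, outside the 30-day window, so it keeps its recording date; E's effective date is 6/14/2015, when work began.
B is a real-property tax lien and takes priority over every other lien.
The other liens, earliest effective date first: D (5/11/2015), E (6/14/2015), A (3/13/2016), C (11/21/2016).

B, D, E, A, C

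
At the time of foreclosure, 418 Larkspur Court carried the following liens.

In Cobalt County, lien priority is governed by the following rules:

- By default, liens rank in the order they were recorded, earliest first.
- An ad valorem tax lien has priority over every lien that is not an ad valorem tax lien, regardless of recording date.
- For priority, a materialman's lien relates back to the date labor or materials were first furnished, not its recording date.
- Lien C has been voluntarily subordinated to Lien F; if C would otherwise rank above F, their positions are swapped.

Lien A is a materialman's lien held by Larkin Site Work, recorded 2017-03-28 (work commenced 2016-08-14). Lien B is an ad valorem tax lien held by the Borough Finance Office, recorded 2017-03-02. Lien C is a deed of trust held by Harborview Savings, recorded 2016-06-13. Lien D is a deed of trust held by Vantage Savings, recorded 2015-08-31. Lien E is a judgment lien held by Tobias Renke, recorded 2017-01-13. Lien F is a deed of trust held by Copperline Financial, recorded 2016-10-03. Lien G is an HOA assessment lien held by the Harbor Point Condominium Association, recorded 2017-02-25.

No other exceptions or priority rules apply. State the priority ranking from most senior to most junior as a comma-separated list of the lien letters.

Effective dates after the stated exceptions: A relates back to 2016-08-14 (work commenced).
B is an ad valorem tax lien and takes priority over every other lien.
Remaining liens by effective date: D (2015-08-31), C (2016-06-13), A (2016-08-14), F (2016-10-03), E (2017-01-13), G (2017-02-25).
C would otherwise be senior to F, so under the subordination agreement C and F exchange positions.

B, D, F, A, C, E, G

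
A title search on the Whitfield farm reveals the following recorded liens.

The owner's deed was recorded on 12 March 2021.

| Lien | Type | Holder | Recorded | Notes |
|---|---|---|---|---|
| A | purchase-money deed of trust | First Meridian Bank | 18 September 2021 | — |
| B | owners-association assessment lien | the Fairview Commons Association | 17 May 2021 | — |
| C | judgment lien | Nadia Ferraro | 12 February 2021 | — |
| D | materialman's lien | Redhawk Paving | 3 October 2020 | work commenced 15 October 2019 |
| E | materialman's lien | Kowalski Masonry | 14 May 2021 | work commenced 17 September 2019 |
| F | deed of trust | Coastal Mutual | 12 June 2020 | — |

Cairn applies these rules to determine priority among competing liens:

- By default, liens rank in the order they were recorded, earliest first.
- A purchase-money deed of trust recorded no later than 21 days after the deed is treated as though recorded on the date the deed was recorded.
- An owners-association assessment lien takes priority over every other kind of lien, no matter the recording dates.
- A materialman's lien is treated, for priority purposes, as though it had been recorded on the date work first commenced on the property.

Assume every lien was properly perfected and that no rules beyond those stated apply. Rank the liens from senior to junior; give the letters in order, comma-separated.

Effective dates: A was recorded 190 days after the deed, outside the 21-day window, so it keeps its recording date; D is treated as recorded 15 October 2019, the work-commencement date; E relates back to 17 September 2019 (work commenced).
B is an owners-association assessment lien, so it outranks all other liens regardless of date.
Among the remaining liens, by effective date: E (17 September 2019), D (15 October 2019), F (12 June 2020), C (12 February 2021), A (18 September 2021).

B, E, D, F, C, A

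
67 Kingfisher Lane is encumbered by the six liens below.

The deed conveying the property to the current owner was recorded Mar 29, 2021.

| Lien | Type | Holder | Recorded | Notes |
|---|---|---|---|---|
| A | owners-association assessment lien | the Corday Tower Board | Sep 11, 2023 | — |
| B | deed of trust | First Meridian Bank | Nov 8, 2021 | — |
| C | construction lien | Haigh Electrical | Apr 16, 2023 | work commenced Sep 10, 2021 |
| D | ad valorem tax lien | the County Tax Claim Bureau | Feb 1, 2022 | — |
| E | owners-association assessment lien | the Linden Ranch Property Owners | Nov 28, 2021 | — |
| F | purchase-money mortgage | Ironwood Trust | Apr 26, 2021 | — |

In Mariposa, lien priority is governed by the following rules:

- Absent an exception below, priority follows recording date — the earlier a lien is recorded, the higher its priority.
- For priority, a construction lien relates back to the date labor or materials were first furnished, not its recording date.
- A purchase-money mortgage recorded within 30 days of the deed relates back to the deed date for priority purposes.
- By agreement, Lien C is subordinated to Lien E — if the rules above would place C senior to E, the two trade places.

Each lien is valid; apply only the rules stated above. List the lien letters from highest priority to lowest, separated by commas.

First, effective dates: C relates back to Sep 10, 2021 (work commenced); F was recorded within the 30-day window, so its effective date is the deed date Mar 29, 2021.
Ordering by effective date: F (Mar 29, 2021), C (Sep 10, 2021), B (Nov 8, 2021), E (Nov 28, 2021), D (Feb 1, 2022), A (Sep 11, 2023).
C would otherwise be senior to E, so under the subordination agreement C and E exchange positions.

F, E, B, C, D, A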